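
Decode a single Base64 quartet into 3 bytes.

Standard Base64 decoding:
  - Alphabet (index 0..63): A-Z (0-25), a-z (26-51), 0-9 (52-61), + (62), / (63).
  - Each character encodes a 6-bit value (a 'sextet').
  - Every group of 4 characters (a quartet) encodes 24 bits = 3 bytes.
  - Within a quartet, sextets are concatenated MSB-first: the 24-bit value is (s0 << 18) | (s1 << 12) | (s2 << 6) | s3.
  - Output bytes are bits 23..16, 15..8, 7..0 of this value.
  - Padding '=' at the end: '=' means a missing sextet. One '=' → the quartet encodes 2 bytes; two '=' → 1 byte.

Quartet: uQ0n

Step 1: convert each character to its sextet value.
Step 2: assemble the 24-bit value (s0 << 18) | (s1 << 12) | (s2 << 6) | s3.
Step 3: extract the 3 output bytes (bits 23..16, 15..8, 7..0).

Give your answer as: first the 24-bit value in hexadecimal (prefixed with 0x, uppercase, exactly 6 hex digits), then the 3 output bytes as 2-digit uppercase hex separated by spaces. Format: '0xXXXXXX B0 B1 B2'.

Sextets: u=46, Q=16, 0=52, n=39
24-bit: (46<<18) | (16<<12) | (52<<6) | 39
      = 0xB80000 | 0x010000 | 0x000D00 | 0x000027
      = 0xB90D27
Bytes: (v>>16)&0xFF=B9, (v>>8)&0xFF=0D, v&0xFF=27

Answer: 0xB90D27 B9 0D 27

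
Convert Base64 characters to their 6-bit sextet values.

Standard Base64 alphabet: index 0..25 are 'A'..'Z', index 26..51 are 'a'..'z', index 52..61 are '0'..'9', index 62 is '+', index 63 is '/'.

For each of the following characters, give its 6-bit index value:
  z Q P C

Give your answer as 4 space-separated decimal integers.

'z': a..z range, 26 + ord('z') − ord('a') = 51
'Q': A..Z range, ord('Q') − ord('A') = 16
'P': A..Z range, ord('P') − ord('A') = 15
'C': A..Z range, ord('C') − ord('A') = 2

Answer: 51 16 15 2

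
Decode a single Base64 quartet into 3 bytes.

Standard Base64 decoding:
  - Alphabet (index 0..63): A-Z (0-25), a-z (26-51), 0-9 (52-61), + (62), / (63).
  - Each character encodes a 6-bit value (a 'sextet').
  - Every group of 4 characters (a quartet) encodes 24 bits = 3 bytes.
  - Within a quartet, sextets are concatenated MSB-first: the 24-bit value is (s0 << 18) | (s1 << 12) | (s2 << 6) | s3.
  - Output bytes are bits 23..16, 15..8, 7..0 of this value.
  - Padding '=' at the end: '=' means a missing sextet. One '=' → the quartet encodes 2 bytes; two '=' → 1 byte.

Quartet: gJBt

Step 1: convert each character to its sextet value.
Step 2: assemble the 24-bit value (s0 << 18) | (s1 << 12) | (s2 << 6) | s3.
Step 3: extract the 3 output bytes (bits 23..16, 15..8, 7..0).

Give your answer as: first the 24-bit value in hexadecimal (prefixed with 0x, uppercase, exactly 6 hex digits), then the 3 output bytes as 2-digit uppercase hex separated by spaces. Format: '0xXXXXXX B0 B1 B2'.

Answer: 0x80906D 80 90 6D

Derivation:
Sextets: g=32, J=9, B=1, t=45
24-bit: (32<<18) | (9<<12) | (1<<6) | 45
      = 0x800000 | 0x009000 | 0x000040 | 0x00002D
      = 0x80906D
Bytes: (v>>16)&0xFF=80, (v>>8)&0xFF=90, v&0xFF=6D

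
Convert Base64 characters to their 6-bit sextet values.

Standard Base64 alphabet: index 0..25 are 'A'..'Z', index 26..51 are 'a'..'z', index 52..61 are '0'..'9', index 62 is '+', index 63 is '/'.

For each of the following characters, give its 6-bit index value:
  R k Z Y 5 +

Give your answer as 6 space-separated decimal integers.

Answer: 17 36 25 24 57 62

Derivation:
'R': A..Z range, ord('R') − ord('A') = 17
'k': a..z range, 26 + ord('k') − ord('a') = 36
'Z': A..Z range, ord('Z') − ord('A') = 25
'Y': A..Z range, ord('Y') − ord('A') = 24
'5': 0..9 range, 52 + ord('5') − ord('0') = 57
'+': index 62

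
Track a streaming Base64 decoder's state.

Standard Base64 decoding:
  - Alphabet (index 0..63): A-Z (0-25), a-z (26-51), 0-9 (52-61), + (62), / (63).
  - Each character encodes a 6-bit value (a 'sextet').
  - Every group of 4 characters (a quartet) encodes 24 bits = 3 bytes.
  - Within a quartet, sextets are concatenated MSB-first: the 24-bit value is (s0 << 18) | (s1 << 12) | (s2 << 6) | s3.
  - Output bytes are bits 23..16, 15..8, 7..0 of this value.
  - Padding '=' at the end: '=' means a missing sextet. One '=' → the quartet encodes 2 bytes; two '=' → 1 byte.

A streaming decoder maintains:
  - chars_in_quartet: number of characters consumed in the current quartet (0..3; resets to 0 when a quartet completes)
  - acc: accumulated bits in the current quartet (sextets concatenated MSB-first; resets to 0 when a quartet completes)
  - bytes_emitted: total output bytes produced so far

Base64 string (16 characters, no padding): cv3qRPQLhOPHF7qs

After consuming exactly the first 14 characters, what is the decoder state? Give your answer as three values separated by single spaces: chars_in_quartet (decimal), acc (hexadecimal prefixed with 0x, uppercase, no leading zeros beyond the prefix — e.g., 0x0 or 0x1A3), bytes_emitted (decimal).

Answer: 2 0x17B 9

Derivation:
After char 0 ('c'=28): chars_in_quartet=1 acc=0x1C bytes_emitted=0
After char 1 ('v'=47): chars_in_quartet=2 acc=0x72F bytes_emitted=0
After char 2 ('3'=55): chars_in_quartet=3 acc=0x1CBF7 bytes_emitted=0
After char 3 ('q'=42): chars_in_quartet=4 acc=0x72FDEA -> emit 72 FD EA, reset; bytes_emitted=3
After char 4 ('R'=17): chars_in_quartet=1 acc=0x11 bytes_emitted=3
After char 5 ('P'=15): chars_in_quartet=2 acc=0x44F bytes_emitted=3
After char 6 ('Q'=16): chars_in_quartet=3 acc=0x113D0 bytes_emitted=3
After char 7 ('L'=11): chars_in_quartet=4 acc=0x44F40B -> emit 44 F4 0B, reset; bytes_emitted=6
After char 8 ('h'=33): chars_in_quartet=1 acc=0x21 bytes_emitted=6
After char 9 ('O'=14): chars_in_quartet=2 acc=0x84E bytes_emitted=6
After char 10 ('P'=15): chars_in_quartet=3 acc=0x2138F bytes_emitted=6
After char 11 ('H'=7): chars_in_quartet=4 acc=0x84E3C7 -> emit 84 E3 C7, reset; bytes_emitted=9
After char 12 ('F'=5): chars_in_quartet=1 acc=0x5 bytes_emitted=9
After char 13 ('7'=59): chars_in_quartet=2 acc=0x17B bytes_emitted=9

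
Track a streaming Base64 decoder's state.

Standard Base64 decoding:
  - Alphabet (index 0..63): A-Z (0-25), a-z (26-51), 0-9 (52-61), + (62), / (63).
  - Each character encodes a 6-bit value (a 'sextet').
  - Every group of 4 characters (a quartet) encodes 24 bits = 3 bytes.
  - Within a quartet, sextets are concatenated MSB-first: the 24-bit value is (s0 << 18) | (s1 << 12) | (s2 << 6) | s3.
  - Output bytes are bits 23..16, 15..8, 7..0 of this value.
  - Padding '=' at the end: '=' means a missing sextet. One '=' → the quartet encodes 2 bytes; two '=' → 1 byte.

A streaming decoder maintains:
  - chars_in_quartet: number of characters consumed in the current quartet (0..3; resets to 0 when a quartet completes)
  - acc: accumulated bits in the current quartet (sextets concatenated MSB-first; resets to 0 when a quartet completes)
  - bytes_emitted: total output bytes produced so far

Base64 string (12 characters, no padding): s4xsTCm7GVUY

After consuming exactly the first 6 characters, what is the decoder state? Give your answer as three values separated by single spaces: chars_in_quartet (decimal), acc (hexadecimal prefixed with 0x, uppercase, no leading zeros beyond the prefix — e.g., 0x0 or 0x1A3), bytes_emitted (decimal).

After char 0 ('s'=44): chars_in_quartet=1 acc=0x2C bytes_emitted=0
After char 1 ('4'=56): chars_in_quartet=2 acc=0xB38 bytes_emitted=0
After char 2 ('x'=49): chars_in_quartet=3 acc=0x2CE31 bytes_emitted=0
After char 3 ('s'=44): chars_in_quartet=4 acc=0xB38C6C -> emit B3 8C 6C, reset; bytes_emitted=3
After char 4 ('T'=19): chars_in_quartet=1 acc=0x13 bytes_emitted=3
After char 5 ('C'=2): chars_in_quartet=2 acc=0x4C2 bytes_emitted=3

Answer: 2 0x4C2 3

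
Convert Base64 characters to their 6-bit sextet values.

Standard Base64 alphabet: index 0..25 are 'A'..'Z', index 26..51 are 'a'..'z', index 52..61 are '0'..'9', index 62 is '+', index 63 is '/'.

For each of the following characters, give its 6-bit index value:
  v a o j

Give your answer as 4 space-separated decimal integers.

Answer: 47 26 40 35

Derivation:
'v': a..z range, 26 + ord('v') − ord('a') = 47
'a': a..z range, 26 + ord('a') − ord('a') = 26
'o': a..z range, 26 + ord('o') − ord('a') = 40
'j': a..z range, 26 + ord('j') − ord('a') = 35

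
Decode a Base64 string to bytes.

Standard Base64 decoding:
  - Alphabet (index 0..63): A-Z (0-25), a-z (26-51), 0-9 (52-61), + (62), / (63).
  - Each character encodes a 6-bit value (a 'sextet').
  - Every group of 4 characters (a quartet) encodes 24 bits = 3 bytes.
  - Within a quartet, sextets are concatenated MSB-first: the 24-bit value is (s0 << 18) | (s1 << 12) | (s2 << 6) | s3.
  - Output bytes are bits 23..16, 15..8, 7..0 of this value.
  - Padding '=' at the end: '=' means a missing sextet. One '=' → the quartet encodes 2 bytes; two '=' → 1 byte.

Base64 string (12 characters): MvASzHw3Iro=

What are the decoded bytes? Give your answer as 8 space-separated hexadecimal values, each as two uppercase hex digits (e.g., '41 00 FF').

Answer: 32 F0 12 CC 7C 37 22 BA

Derivation:
After char 0 ('M'=12): chars_in_quartet=1 acc=0xC bytes_emitted=0
After char 1 ('v'=47): chars_in_quartet=2 acc=0x32F bytes_emitted=0
After char 2 ('A'=0): chars_in_quartet=3 acc=0xCBC0 bytes_emitted=0
After char 3 ('S'=18): chars_in_quartet=4 acc=0x32F012 -> emit 32 F0 12, reset; bytes_emitted=3
After char 4 ('z'=51): chars_in_quartet=1 acc=0x33 bytes_emitted=3
After char 5 ('H'=7): chars_in_quartet=2 acc=0xCC7 bytes_emitted=3
After char 6 ('w'=48): chars_in_quartet=3 acc=0x331F0 bytes_emitted=3
After char 7 ('3'=55): chars_in_quartet=4 acc=0xCC7C37 -> emit CC 7C 37, reset; bytes_emitted=6
After char 8 ('I'=8): chars_in_quartet=1 acc=0x8 bytes_emitted=6
After char 9 ('r'=43): chars_in_quartet=2 acc=0x22B bytes_emitted=6
After char 10 ('o'=40): chars_in_quartet=3 acc=0x8AE8 bytes_emitted=6
Padding '=': partial quartet acc=0x8AE8 -> emit 22 BA; bytes_emitted=8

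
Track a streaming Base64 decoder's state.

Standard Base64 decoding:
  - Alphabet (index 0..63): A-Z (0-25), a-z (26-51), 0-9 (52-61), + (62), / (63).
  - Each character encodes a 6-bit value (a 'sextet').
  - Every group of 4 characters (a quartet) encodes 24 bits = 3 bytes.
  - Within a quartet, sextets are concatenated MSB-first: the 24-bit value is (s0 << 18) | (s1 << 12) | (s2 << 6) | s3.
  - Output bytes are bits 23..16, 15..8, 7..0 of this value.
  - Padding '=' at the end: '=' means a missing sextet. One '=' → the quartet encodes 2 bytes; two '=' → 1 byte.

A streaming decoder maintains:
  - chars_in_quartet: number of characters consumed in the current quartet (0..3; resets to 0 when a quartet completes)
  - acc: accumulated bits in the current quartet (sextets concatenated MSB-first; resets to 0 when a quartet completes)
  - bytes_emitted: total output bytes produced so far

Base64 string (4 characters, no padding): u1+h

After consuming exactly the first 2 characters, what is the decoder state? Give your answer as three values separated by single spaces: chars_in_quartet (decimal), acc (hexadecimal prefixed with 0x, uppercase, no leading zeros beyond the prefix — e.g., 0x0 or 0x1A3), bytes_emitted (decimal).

Answer: 2 0xBB5 0

Derivation:
After char 0 ('u'=46): chars_in_quartet=1 acc=0x2E bytes_emitted=0
After char 1 ('1'=53): chars_in_quartet=2 acc=0xBB5 bytes_emitted=0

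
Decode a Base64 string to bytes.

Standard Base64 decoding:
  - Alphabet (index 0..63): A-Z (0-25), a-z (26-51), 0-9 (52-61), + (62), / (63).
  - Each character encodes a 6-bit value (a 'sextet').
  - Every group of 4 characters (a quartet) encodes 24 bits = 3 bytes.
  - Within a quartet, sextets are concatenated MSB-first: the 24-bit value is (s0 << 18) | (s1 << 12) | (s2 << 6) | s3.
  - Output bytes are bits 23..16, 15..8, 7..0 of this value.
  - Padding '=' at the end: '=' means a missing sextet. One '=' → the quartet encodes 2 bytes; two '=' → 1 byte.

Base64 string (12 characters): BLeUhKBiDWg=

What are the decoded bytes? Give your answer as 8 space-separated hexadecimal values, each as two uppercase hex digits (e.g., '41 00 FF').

Answer: 04 B7 94 84 A0 62 0D 68

Derivation:
After char 0 ('B'=1): chars_in_quartet=1 acc=0x1 bytes_emitted=0
After char 1 ('L'=11): chars_in_quartet=2 acc=0x4B bytes_emitted=0
After char 2 ('e'=30): chars_in_quartet=3 acc=0x12DE bytes_emitted=0
After char 3 ('U'=20): chars_in_quartet=4 acc=0x4B794 -> emit 04 B7 94, reset; bytes_emitted=3
After char 4 ('h'=33): chars_in_quartet=1 acc=0x21 bytes_emitted=3
After char 5 ('K'=10): chars_in_quartet=2 acc=0x84A bytes_emitted=3
After char 6 ('B'=1): chars_in_quartet=3 acc=0x21281 bytes_emitted=3
After char 7 ('i'=34): chars_in_quartet=4 acc=0x84A062 -> emit 84 A0 62, reset; bytes_emitted=6
After char 8 ('D'=3): chars_in_quartet=1 acc=0x3 bytes_emitted=6
After char 9 ('W'=22): chars_in_quartet=2 acc=0xD6 bytes_emitted=6
After char 10 ('g'=32): chars_in_quartet=3 acc=0x35A0 bytes_emitted=6
Padding '=': partial quartet acc=0x35A0 -> emit 0D 68; bytes_emitted=8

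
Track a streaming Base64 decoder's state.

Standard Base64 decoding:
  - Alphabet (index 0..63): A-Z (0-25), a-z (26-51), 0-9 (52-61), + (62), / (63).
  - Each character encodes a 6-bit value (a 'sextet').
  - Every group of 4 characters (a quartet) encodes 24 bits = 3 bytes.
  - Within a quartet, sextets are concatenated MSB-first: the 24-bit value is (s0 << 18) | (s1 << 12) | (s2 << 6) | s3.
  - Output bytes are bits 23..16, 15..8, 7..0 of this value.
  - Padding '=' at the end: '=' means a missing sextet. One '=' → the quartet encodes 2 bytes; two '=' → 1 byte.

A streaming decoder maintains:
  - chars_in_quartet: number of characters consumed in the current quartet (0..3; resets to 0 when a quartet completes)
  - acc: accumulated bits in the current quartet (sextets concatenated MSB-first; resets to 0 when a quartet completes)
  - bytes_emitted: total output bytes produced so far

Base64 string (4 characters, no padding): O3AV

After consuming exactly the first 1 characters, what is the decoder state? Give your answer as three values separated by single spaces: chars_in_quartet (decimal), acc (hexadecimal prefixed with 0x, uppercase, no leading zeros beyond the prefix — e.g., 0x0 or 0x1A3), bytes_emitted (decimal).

After char 0 ('O'=14): chars_in_quartet=1 acc=0xE bytes_emitted=0

Answer: 1 0xE 0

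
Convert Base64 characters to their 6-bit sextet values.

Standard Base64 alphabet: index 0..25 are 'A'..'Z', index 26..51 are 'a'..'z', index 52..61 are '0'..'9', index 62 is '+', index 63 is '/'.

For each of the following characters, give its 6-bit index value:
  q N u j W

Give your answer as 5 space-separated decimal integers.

'q': a..z range, 26 + ord('q') − ord('a') = 42
'N': A..Z range, ord('N') − ord('A') = 13
'u': a..z range, 26 + ord('u') − ord('a') = 46
'j': a..z range, 26 + ord('j') − ord('a') = 35
'W': A..Z range, ord('W') − ord('A') = 22

Answer: 42 13 46 35 22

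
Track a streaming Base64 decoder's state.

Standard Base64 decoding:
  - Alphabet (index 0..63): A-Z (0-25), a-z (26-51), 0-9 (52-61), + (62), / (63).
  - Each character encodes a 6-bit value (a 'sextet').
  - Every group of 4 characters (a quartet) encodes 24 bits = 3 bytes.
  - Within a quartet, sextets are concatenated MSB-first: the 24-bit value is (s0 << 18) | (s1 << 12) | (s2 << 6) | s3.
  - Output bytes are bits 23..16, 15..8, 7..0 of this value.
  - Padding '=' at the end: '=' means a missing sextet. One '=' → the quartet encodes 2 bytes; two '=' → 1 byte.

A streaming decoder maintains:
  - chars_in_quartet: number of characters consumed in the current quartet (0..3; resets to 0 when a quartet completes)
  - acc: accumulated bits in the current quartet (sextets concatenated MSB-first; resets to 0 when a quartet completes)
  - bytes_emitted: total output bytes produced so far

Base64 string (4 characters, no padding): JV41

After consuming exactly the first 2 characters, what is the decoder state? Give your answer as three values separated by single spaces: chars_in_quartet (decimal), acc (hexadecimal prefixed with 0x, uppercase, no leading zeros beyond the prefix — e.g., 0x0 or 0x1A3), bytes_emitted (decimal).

Answer: 2 0x255 0

Derivation:
After char 0 ('J'=9): chars_in_quartet=1 acc=0x9 bytes_emitted=0
After char 1 ('V'=21): chars_in_quartet=2 acc=0x255 bytes_emitted=0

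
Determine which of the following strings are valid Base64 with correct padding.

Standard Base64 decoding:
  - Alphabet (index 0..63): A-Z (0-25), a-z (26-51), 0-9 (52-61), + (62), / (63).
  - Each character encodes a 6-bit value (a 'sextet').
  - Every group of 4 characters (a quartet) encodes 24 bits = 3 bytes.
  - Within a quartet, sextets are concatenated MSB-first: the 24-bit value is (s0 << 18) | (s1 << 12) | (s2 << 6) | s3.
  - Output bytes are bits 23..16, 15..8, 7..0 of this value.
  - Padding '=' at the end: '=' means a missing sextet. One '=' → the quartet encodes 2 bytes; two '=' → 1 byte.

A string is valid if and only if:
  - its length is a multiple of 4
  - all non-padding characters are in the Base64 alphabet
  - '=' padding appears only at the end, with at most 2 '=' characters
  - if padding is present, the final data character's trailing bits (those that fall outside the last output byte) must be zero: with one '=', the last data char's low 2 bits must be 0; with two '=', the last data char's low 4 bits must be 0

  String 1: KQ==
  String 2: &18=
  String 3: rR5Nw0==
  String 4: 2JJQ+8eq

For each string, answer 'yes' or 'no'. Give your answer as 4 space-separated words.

String 1: 'KQ==' → valid
String 2: '&18=' → invalid (bad char(s): ['&'])
String 3: 'rR5Nw0==' → invalid (bad trailing bits)
String 4: '2JJQ+8eq' → valid

Answer: yes no no yes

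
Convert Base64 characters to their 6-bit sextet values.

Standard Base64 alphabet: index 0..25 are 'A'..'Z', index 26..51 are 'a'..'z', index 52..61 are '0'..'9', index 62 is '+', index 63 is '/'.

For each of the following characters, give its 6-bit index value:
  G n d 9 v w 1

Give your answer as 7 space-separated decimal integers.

Answer: 6 39 29 61 47 48 53

Derivation:
'G': A..Z range, ord('G') − ord('A') = 6
'n': a..z range, 26 + ord('n') − ord('a') = 39
'd': a..z range, 26 + ord('d') − ord('a') = 29
'9': 0..9 range, 52 + ord('9') − ord('0') = 61
'v': a..z range, 26 + ord('v') − ord('a') = 47
'w': a..z range, 26 + ord('w') − ord('a') = 48
'1': 0..9 range, 52 + ord('1') − ord('0') = 53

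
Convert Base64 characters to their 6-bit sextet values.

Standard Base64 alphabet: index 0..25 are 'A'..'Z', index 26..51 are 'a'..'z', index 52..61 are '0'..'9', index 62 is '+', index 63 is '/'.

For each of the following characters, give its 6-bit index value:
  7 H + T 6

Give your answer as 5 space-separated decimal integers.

'7': 0..9 range, 52 + ord('7') − ord('0') = 59
'H': A..Z range, ord('H') − ord('A') = 7
'+': index 62
'T': A..Z range, ord('T') − ord('A') = 19
'6': 0..9 range, 52 + ord('6') − ord('0') = 58

Answer: 59 7 62 19 58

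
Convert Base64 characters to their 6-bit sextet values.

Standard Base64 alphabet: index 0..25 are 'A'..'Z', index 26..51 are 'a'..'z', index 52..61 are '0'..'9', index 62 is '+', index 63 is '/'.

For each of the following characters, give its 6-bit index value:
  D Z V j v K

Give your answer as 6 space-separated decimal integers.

'D': A..Z range, ord('D') − ord('A') = 3
'Z': A..Z range, ord('Z') − ord('A') = 25
'V': A..Z range, ord('V') − ord('A') = 21
'j': a..z range, 26 + ord('j') − ord('a') = 35
'v': a..z range, 26 + ord('v') − ord('a') = 47
'K': A..Z range, ord('K') − ord('A') = 10

Answer: 3 25 21 35 47 10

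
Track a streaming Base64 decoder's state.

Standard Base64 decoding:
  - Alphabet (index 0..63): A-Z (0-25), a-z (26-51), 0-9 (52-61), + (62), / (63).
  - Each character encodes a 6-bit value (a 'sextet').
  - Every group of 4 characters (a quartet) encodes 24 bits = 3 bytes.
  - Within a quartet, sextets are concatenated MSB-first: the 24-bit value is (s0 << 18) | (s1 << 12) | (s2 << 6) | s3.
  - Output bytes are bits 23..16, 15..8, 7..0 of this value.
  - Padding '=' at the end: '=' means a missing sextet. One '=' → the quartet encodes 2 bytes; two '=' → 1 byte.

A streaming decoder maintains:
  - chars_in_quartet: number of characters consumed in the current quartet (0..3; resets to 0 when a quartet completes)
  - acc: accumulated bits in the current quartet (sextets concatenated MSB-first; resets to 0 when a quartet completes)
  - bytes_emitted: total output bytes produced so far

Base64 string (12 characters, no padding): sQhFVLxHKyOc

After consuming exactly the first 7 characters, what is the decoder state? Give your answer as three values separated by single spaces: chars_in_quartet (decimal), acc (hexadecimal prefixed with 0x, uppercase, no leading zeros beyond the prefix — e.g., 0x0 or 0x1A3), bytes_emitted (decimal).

Answer: 3 0x152F1 3

Derivation:
After char 0 ('s'=44): chars_in_quartet=1 acc=0x2C bytes_emitted=0
After char 1 ('Q'=16): chars_in_quartet=2 acc=0xB10 bytes_emitted=0
After char 2 ('h'=33): chars_in_quartet=3 acc=0x2C421 bytes_emitted=0
After char 3 ('F'=5): chars_in_quartet=4 acc=0xB10845 -> emit B1 08 45, reset; bytes_emitted=3
After char 4 ('V'=21): chars_in_quartet=1 acc=0x15 bytes_emitted=3
After char 5 ('L'=11): chars_in_quartet=2 acc=0x54B bytes_emitted=3
After char 6 ('x'=49): chars_in_quartet=3 acc=0x152F1 bytes_emitted=3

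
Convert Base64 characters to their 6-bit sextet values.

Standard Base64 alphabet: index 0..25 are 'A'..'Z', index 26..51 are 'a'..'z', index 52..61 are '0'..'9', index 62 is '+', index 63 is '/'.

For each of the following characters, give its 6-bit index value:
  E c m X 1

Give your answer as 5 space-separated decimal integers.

'E': A..Z range, ord('E') − ord('A') = 4
'c': a..z range, 26 + ord('c') − ord('a') = 28
'm': a..z range, 26 + ord('m') − ord('a') = 38
'X': A..Z range, ord('X') − ord('A') = 23
'1': 0..9 range, 52 + ord('1') − ord('0') = 53

Answer: 4 28 38 23 53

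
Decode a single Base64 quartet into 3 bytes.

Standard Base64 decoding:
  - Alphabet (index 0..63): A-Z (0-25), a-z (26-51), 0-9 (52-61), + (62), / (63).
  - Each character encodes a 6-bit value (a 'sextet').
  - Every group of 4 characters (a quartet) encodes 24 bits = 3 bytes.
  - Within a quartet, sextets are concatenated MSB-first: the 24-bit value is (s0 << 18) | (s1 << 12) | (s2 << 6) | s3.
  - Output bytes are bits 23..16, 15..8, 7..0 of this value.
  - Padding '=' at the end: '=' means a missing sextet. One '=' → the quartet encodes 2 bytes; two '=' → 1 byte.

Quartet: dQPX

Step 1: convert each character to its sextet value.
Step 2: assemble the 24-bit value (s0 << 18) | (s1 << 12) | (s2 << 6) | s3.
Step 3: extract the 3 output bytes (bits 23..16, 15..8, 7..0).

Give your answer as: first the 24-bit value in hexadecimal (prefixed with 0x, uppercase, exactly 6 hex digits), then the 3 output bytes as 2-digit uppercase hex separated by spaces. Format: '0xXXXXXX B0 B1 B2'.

Sextets: d=29, Q=16, P=15, X=23
24-bit: (29<<18) | (16<<12) | (15<<6) | 23
      = 0x740000 | 0x010000 | 0x0003C0 | 0x000017
      = 0x7503D7
Bytes: (v>>16)&0xFF=75, (v>>8)&0xFF=03, v&0xFF=D7

Answer: 0x7503D7 75 03 D7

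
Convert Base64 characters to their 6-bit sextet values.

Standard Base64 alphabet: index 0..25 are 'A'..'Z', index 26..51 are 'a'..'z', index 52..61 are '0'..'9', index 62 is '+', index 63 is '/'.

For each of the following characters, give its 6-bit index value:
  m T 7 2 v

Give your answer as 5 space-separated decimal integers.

Answer: 38 19 59 54 47

Derivation:
'm': a..z range, 26 + ord('m') − ord('a') = 38
'T': A..Z range, ord('T') − ord('A') = 19
'7': 0..9 range, 52 + ord('7') − ord('0') = 59
'2': 0..9 range, 52 + ord('2') − ord('0') = 54
'v': a..z range, 26 + ord('v') − ord('a') = 47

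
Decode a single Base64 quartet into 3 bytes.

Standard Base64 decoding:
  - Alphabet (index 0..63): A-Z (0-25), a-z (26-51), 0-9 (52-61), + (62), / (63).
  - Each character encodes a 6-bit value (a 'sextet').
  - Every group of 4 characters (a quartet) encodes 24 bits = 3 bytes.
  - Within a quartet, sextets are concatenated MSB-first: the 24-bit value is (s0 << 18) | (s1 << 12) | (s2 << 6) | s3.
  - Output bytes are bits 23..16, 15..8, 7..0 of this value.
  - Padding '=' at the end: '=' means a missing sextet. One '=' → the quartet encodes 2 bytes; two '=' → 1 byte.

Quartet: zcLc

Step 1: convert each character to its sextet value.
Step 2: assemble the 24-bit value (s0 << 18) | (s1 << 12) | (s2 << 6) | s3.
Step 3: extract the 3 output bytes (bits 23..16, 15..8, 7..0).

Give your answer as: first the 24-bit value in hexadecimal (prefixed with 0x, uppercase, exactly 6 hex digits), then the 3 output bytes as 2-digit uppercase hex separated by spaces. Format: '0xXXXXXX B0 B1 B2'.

Answer: 0xCDC2DC CD C2 DC

Derivation:
Sextets: z=51, c=28, L=11, c=28
24-bit: (51<<18) | (28<<12) | (11<<6) | 28
      = 0xCC0000 | 0x01C000 | 0x0002C0 | 0x00001C
      = 0xCDC2DC
Bytes: (v>>16)&0xFF=CD, (v>>8)&0xFF=C2, v&0xFF=DC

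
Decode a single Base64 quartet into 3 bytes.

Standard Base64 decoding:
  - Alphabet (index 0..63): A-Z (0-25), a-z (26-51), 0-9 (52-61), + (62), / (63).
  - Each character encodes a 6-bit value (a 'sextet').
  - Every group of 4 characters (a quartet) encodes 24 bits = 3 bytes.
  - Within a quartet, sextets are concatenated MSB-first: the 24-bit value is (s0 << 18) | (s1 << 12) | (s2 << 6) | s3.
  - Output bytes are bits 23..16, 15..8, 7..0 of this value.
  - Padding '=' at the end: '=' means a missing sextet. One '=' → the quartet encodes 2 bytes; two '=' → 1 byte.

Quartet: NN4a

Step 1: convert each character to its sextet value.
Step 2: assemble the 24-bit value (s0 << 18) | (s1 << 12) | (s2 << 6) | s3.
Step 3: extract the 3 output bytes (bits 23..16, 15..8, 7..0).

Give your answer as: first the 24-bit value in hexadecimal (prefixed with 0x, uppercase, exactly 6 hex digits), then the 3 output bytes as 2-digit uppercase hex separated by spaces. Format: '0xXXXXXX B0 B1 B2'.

Sextets: N=13, N=13, 4=56, a=26
24-bit: (13<<18) | (13<<12) | (56<<6) | 26
      = 0x340000 | 0x00D000 | 0x000E00 | 0x00001A
      = 0x34DE1A
Bytes: (v>>16)&0xFF=34, (v>>8)&0xFF=DE, v&0xFF=1A

Answer: 0x34DE1A 34 DE 1A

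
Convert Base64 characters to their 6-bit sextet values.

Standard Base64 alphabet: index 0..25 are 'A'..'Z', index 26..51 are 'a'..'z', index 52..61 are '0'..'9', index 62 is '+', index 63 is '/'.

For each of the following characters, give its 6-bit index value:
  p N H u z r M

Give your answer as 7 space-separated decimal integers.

Answer: 41 13 7 46 51 43 12

Derivation:
'p': a..z range, 26 + ord('p') − ord('a') = 41
'N': A..Z range, ord('N') − ord('A') = 13
'H': A..Z range, ord('H') − ord('A') = 7
'u': a..z range, 26 + ord('u') − ord('a') = 46
'z': a..z range, 26 + ord('z') − ord('a') = 51
'r': a..z range, 26 + ord('r') − ord('a') = 43
'M': A..Z range, ord('M') − ord('A') = 12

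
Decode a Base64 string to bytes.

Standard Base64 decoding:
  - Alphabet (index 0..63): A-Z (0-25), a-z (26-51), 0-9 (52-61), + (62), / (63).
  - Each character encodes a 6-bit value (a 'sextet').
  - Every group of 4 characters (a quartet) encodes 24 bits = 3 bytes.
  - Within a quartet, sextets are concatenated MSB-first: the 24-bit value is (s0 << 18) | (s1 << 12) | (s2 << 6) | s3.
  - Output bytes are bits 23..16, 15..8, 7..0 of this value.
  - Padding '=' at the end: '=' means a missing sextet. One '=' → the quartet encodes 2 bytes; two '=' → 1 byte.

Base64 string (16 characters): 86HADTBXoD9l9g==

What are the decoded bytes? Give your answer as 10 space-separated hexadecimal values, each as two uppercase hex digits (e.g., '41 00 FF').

Answer: F3 A1 C0 0D 30 57 A0 3F 65 F6

Derivation:
After char 0 ('8'=60): chars_in_quartet=1 acc=0x3C bytes_emitted=0
After char 1 ('6'=58): chars_in_quartet=2 acc=0xF3A bytes_emitted=0
After char 2 ('H'=7): chars_in_quartet=3 acc=0x3CE87 bytes_emitted=0
After char 3 ('A'=0): chars_in_quartet=4 acc=0xF3A1C0 -> emit F3 A1 C0, reset; bytes_emitted=3
After char 4 ('D'=3): chars_in_quartet=1 acc=0x3 bytes_emitted=3
After char 5 ('T'=19): chars_in_quartet=2 acc=0xD3 bytes_emitted=3
After char 6 ('B'=1): chars_in_quartet=3 acc=0x34C1 bytes_emitted=3
After char 7 ('X'=23): chars_in_quartet=4 acc=0xD3057 -> emit 0D 30 57, reset; bytes_emitted=6
After char 8 ('o'=40): chars_in_quartet=1 acc=0x28 bytes_emitted=6
After char 9 ('D'=3): chars_in_quartet=2 acc=0xA03 bytes_emitted=6
After char 10 ('9'=61): chars_in_quartet=3 acc=0x280FD bytes_emitted=6
After char 11 ('l'=37): chars_in_quartet=4 acc=0xA03F65 -> emit A0 3F 65, reset; bytes_emitted=9
After char 12 ('9'=61): chars_in_quartet=1 acc=0x3D bytes_emitted=9
After char 13 ('g'=32): chars_in_quartet=2 acc=0xF60 bytes_emitted=9
Padding '==': partial quartet acc=0xF60 -> emit F6; bytes_emitted=10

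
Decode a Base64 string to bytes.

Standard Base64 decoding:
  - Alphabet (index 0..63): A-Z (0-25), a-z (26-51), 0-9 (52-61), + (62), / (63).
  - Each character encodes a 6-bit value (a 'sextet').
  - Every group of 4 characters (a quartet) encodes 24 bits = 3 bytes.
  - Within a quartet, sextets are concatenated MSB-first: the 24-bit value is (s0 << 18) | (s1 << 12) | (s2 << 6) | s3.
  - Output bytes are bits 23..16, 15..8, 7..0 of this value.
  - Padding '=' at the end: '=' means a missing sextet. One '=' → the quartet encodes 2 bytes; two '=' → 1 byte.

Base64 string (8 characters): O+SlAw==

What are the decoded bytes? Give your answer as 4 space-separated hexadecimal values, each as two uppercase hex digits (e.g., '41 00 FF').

Answer: 3B E4 A5 03

Derivation:
After char 0 ('O'=14): chars_in_quartet=1 acc=0xE bytes_emitted=0
After char 1 ('+'=62): chars_in_quartet=2 acc=0x3BE bytes_emitted=0
After char 2 ('S'=18): chars_in_quartet=3 acc=0xEF92 bytes_emitted=0
After char 3 ('l'=37): chars_in_quartet=4 acc=0x3BE4A5 -> emit 3B E4 A5, reset; bytes_emitted=3
After char 4 ('A'=0): chars_in_quartet=1 acc=0x0 bytes_emitted=3
After char 5 ('w'=48): chars_in_quartet=2 acc=0x30 bytes_emitted=3
Padding '==': partial quartet acc=0x30 -> emit 03; bytes_emitted=4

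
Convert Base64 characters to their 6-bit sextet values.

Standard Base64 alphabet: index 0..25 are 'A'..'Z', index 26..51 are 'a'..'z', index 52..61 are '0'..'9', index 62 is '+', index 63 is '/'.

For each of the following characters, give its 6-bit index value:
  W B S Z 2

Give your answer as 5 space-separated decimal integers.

'W': A..Z range, ord('W') − ord('A') = 22
'B': A..Z range, ord('B') − ord('A') = 1
'S': A..Z range, ord('S') − ord('A') = 18
'Z': A..Z range, ord('Z') − ord('A') = 25
'2': 0..9 range, 52 + ord('2') − ord('0') = 54

Answer: 22 1 18 25 54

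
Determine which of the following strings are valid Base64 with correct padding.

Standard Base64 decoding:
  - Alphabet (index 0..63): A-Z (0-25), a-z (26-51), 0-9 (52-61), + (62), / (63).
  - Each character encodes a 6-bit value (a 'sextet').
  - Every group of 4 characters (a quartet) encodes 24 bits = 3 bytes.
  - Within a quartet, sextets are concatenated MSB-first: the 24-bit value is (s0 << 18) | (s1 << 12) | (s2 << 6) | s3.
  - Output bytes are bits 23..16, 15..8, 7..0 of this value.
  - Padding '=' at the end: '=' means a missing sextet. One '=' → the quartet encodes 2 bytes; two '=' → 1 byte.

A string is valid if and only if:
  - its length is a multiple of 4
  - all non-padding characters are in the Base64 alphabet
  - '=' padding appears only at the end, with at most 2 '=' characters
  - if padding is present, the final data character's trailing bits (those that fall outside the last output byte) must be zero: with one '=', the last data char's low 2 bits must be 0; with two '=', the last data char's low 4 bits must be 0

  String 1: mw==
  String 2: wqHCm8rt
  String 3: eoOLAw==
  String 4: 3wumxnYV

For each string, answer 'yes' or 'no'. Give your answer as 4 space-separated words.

String 1: 'mw==' → valid
String 2: 'wqHCm8rt' → valid
String 3: 'eoOLAw==' → valid
String 4: '3wumxnYV' → valid

Answer: yes yes yes yes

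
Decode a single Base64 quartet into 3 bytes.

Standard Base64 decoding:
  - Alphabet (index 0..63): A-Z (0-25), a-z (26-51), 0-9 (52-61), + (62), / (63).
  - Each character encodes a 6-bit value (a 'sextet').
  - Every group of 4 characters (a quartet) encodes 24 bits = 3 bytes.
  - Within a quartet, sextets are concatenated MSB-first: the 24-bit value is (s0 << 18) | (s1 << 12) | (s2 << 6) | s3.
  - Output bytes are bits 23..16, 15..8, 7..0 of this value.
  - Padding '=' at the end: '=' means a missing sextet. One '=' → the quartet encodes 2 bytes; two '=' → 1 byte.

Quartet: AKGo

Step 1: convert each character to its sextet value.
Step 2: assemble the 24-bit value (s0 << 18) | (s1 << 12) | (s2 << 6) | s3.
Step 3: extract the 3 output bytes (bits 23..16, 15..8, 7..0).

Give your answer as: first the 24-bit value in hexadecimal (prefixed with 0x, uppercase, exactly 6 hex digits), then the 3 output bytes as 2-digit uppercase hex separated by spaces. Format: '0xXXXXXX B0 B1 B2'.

Sextets: A=0, K=10, G=6, o=40
24-bit: (0<<18) | (10<<12) | (6<<6) | 40
      = 0x000000 | 0x00A000 | 0x000180 | 0x000028
      = 0x00A1A8
Bytes: (v>>16)&0xFF=00, (v>>8)&0xFF=A1, v&0xFF=A8

Answer: 0x00A1A8 00 A1 A8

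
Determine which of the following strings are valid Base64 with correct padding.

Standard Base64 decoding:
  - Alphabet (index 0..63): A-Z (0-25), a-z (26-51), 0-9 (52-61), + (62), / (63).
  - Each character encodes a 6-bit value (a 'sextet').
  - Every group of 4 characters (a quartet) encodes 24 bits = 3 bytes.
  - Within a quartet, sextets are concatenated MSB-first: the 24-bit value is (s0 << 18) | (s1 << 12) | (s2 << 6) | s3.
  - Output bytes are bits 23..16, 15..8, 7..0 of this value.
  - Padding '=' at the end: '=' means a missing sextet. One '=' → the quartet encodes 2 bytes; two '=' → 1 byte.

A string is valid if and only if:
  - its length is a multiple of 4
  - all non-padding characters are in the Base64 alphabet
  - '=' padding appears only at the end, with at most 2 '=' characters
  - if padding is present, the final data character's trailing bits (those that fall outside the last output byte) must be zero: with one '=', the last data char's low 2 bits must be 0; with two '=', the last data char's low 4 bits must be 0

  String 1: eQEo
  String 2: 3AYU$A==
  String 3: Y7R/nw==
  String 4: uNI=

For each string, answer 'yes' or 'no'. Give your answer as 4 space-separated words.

String 1: 'eQEo' → valid
String 2: '3AYU$A==' → invalid (bad char(s): ['$'])
String 3: 'Y7R/nw==' → valid
String 4: 'uNI=' → valid

Answer: yes no yes yes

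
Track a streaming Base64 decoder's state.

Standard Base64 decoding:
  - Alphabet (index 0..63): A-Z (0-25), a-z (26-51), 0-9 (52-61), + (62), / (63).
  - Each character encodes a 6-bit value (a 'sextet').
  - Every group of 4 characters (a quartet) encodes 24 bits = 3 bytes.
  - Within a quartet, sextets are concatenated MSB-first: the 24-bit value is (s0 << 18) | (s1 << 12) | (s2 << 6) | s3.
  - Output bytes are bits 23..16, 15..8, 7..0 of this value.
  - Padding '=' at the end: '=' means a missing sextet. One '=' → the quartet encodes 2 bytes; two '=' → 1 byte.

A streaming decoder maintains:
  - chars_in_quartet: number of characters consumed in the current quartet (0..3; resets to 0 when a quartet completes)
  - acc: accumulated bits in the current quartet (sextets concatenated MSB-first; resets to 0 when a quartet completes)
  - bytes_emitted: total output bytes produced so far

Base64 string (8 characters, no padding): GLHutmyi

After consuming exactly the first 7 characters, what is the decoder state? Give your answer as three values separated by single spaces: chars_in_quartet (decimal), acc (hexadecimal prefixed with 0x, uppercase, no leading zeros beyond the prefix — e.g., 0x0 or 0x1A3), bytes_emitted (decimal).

Answer: 3 0x2D9B2 3

Derivation:
After char 0 ('G'=6): chars_in_quartet=1 acc=0x6 bytes_emitted=0
After char 1 ('L'=11): chars_in_quartet=2 acc=0x18B bytes_emitted=0
After char 2 ('H'=7): chars_in_quartet=3 acc=0x62C7 bytes_emitted=0
After char 3 ('u'=46): chars_in_quartet=4 acc=0x18B1EE -> emit 18 B1 EE, reset; bytes_emitted=3
After char 4 ('t'=45): chars_in_quartet=1 acc=0x2D bytes_emitted=3
After char 5 ('m'=38): chars_in_quartet=2 acc=0xB66 bytes_emitted=3
After char 6 ('y'=50): chars_in_quartet=3 acc=0x2D9B2 bytes_emitted=3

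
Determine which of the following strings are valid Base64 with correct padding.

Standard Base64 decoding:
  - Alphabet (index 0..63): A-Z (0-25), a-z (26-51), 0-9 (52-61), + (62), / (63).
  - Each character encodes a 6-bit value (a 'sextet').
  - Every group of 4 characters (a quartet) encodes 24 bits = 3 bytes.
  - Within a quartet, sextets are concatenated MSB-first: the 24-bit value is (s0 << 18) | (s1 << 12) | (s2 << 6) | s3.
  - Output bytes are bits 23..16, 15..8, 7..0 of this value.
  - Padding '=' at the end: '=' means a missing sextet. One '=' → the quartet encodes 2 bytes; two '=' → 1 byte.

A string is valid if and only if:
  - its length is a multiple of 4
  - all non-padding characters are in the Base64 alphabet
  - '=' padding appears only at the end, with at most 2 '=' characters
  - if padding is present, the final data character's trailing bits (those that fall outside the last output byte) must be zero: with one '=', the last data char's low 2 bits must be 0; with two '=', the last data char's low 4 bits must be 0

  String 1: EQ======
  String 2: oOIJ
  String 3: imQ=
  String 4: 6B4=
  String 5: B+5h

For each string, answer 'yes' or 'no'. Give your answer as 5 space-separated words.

Answer: no yes yes yes yes

Derivation:
String 1: 'EQ======' → invalid (6 pad chars (max 2))
String 2: 'oOIJ' → valid
String 3: 'imQ=' → valid
String 4: '6B4=' → valid
String 5: 'B+5h' → valid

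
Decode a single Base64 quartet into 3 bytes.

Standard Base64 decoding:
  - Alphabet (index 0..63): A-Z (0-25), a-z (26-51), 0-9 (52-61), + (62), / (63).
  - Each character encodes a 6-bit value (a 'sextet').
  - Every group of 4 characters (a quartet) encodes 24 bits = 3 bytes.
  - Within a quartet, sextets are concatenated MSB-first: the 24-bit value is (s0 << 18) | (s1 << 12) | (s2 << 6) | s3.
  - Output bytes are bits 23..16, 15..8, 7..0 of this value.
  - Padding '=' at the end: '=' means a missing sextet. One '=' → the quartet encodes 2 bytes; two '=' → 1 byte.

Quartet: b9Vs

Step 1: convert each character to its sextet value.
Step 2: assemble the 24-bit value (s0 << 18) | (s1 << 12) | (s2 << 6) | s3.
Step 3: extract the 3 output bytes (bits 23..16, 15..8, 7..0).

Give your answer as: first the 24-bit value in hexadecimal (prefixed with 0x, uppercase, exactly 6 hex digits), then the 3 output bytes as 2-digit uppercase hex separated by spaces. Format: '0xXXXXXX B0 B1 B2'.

Sextets: b=27, 9=61, V=21, s=44
24-bit: (27<<18) | (61<<12) | (21<<6) | 44
      = 0x6C0000 | 0x03D000 | 0x000540 | 0x00002C
      = 0x6FD56C
Bytes: (v>>16)&0xFF=6F, (v>>8)&0xFF=D5, v&0xFF=6C

Answer: 0x6FD56C 6F D5 6C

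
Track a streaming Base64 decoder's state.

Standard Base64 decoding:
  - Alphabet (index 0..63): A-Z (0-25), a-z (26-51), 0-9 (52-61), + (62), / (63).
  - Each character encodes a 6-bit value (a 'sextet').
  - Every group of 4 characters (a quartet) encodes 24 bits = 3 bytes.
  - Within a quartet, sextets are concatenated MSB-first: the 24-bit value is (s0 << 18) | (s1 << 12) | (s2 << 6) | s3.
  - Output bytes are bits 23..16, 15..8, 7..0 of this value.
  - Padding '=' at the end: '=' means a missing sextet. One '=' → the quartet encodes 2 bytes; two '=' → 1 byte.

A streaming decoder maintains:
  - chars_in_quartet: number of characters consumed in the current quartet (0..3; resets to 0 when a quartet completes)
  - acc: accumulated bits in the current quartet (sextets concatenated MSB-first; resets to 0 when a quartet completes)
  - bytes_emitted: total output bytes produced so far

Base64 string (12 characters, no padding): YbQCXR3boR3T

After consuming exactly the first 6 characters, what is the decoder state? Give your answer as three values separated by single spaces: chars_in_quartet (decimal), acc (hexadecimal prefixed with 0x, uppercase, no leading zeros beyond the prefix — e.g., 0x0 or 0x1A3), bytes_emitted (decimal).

After char 0 ('Y'=24): chars_in_quartet=1 acc=0x18 bytes_emitted=0
After char 1 ('b'=27): chars_in_quartet=2 acc=0x61B bytes_emitted=0
After char 2 ('Q'=16): chars_in_quartet=3 acc=0x186D0 bytes_emitted=0
After char 3 ('C'=2): chars_in_quartet=4 acc=0x61B402 -> emit 61 B4 02, reset; bytes_emitted=3
After char 4 ('X'=23): chars_in_quartet=1 acc=0x17 bytes_emitted=3
After char 5 ('R'=17): chars_in_quartet=2 acc=0x5D1 bytes_emitted=3

Answer: 2 0x5D1 3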